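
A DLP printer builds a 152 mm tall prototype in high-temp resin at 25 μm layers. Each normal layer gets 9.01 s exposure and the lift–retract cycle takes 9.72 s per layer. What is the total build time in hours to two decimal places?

Number of layers: 152 / 0.025 → 6080 (rounded up).
Each layer takes = 9.01 + 9.72 = 18.73 s.
Total = 6080 × 18.73 = 113878.4 s = 31.63 hours.

31.63 hours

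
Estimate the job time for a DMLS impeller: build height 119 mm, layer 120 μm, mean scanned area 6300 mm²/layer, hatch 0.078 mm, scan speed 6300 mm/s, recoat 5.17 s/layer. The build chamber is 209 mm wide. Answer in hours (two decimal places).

4.96 hours

Layer count = ceil(119 / 0.12) = 992.
Hatch length per layer = 6300 / 0.078, so 80769.2 mm.
Laser time per layer = 80769.2 / 6300 = 12.8205 s.
Time per layer = 12.8205 + 5.17, so 17.9905 s.
Build time = 992 × 17.9905 = 17846.576 s = 4.96 hours.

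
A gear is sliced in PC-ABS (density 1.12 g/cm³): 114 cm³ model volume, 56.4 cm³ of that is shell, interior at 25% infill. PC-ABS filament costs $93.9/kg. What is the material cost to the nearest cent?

$7.45

Interior volume = 114 − 56.4, so 57.6 cm³.
Deposited infill: 0.25 × 57.6 → 14.4 cm³.
Deposited volume: 56.4 + 14.4 → 70.8 cm³.
Mass = 70.8 × 1.12, so 79.296 g.
Cost = 79.296 g / 1000 × $93.9/kg = $7.45.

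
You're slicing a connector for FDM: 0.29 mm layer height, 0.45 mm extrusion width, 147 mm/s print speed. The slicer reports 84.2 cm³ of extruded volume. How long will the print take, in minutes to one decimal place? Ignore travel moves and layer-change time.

Extrusion cross-section: 0.29 × 0.45 → 0.1305 mm².
Total extruded path = 84200/0.1305 = 645210.7 mm.
Extrusion time: 645210.7 / 147 → 4389.2 s.
In the requested units: 4389.2 s = 73.2 minutes.

73.2 minutes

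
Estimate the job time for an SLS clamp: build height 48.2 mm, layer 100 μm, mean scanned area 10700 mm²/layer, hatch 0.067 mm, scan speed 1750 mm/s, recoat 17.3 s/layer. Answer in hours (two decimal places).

Number of layers: 48.2 / 0.1 → 482 (rounded up).
Hatch length per layer: 10700 / 0.067 → 159701.5 mm.
Laser time per layer = 159701.5 / 1750, so 91.258 s.
Layer cycle = 91.258 + 17.3, so 108.558 s.
Total: 482 × 108.558 s = 52324.956 s → 14.53 hours.

14.53 hours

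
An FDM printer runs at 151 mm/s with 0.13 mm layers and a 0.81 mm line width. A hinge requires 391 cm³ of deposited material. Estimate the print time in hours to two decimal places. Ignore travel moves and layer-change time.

Bead cross-section: 0.13 × 0.81 → 0.1053 mm².
Toolpath length = 391 cm³ / 0.1053 mm² = 391000 / 0.1053 = 3713200.4 mm.
Time extruding = 3713200.4 / 151 = 24590.7 s.
In the requested units: 24590.7 s = 6.83 hours.

6.83 hours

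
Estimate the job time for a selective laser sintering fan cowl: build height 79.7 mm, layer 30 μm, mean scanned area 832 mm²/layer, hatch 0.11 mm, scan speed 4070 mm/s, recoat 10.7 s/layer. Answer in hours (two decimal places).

Layers = ⌈79.7/0.03⌉ = 2657.
Scan path per layer: 832 / 0.11 → 7563.6 mm.
Per-layer scan time = 7563.6 / 4070 = 1.8584 s.
Time per layer: 1.8584 + 10.7 → 12.5584 s.
Total: 2657 × 12.5584 s = 33367.6688 s → 9.27 hours.

9.27 hours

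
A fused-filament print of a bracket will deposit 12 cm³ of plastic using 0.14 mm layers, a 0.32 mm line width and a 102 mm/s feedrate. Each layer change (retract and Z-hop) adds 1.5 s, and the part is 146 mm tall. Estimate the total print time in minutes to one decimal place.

69.8 minutes

Line area = 0.14 × 0.32, so 0.0448 mm².
Toolpath length = 12 cm³ / 0.0448 mm² = 12000 / 0.0448 = 267857.1 mm.
Time extruding: 267857.1 / 102 → 2626.1 s.
Number of layers: 146 / 0.14 → 1043 (rounded up).
Z-hop total = 1043 × 1.5 = 1564.5 s.
Altogether 2626.1 + 1564.5 = 4190.6 s, i.e. 69.8 minutes.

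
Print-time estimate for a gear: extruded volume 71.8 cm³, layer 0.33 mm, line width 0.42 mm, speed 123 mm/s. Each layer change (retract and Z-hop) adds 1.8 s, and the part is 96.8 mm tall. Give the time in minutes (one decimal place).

Bead cross-section = 0.33 × 0.42 = 0.1386 mm².
Total extruded path = 71800/0.1386 = 518037.5 mm.
Print-move time = 518037.5 / 123 = 4211.7 s.
Layer count = ceil(96.8 / 0.33) = 294.
Z-hop total = 294 × 1.8 = 529.2 s.
Total = 4211.7 + 529.2 = 4740.9 s = 79.0 minutes.

79.0 minutes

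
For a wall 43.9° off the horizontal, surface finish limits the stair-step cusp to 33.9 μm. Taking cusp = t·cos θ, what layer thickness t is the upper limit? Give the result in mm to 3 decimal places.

t = h_c / cos θ = 0.0339 / 0.7206 = 0.047 mm.

0.047 mm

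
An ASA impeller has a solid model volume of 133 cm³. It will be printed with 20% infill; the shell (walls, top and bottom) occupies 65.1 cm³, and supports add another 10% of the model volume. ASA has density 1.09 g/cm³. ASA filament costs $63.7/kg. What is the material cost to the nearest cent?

$6.39

Interior volume = 133 − 65.1 = 67.9 cm³.
Deposited infill: 0.20 × 67.9 → 13.58 cm³.
Support = 0.10 × 133, so 13.3 cm³.
Total extruded: 65.1 + 13.58 + 13.3 → 91.98 cm³.
Mass = 91.98 × 1.09 = 100.2582 g.
At $63.7/kg: 100.2582/1000 × 63.7 = $6.39.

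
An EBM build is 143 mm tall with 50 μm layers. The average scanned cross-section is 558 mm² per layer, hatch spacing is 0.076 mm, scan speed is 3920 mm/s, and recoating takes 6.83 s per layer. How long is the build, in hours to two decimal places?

Layers = ⌈143/0.05⌉ = 2860.
Hatch length per layer = 558 / 0.076 = 7342.1 mm.
Per-layer scan time = 7342.1 / 3920 = 1.873 s.
Layer cycle = 1.873 + 6.83, so 8.703 s.
2860 layers × 8.703 s/layer = 24890.58 s, i.e. 6.91 hours.

6.91 hours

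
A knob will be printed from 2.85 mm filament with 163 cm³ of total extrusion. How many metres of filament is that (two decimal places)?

A = π r² = π × 1.425² = 6.3794 mm².
Length = 163 cm³ / 6.3794 mm² = 163000 / 6.3794 = 25550.99 mm = 25.55 m.

25.55 m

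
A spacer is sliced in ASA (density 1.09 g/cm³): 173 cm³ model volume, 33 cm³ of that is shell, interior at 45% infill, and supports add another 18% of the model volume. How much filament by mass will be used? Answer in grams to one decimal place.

Interior volume = 173 − 33 = 140 cm³.
Deposited infill = 0.45 × 140 = 63 cm³.
Support = 0.18 × 173 = 31.14 cm³.
Deposited volume = 33 + 63 + 31.14 = 127.14 cm³.
Mass = 127.14 × 1.09, so 138.5826 g.

138.6 g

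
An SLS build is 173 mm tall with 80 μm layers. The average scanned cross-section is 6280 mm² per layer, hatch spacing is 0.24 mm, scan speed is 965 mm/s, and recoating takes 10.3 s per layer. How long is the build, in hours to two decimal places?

22.48 hours

Number of layers: 173 / 0.08 → 2163 (rounded up).
Per-layer scan distance = 6280 / 0.24 = 26166.7 mm.
Per-layer scan time = 26166.7 / 965, so 27.1158 s.
Layer cycle = 27.1158 + 10.3 = 37.4158 s.
Build time = 2163 × 37.4158 = 80930.3754 s = 22.48 hours.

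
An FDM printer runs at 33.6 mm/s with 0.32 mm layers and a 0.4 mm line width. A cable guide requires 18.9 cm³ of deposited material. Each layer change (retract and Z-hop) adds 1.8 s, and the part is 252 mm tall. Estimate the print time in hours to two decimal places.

1.61 hours

Extrusion cross-section: 0.32 × 0.4 → 0.128 mm².
Toolpath length = 18.9 cm³ / 0.128 mm² = 18900 / 0.128 = 147656.3 mm.
Time extruding = 147656.3 / 33.6 = 4394.5 s.
Number of layers: 252 / 0.32 → 788 (rounded up).
Layer-change overhead = 788 × 1.8, so 1418.4 s.
Total = 4394.5 + 1418.4 = 5812.9 s = 1.61 hours.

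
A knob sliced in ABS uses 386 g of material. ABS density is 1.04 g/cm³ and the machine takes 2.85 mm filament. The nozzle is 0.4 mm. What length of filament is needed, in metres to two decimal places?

Volume = 386 g / 1.04 g·cm⁻³ = 371.1538 cm³ = 371153.8 mm³.
A = π r² = π × 1.425² = 6.3794 mm².
Length = 371153.8 / 6.3794 = 58180.05 mm = 58.18 m.

58.18 m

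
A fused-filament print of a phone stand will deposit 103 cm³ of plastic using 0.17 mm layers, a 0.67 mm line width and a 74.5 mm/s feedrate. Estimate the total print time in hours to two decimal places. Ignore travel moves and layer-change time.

Extrusion cross-section = 0.17 × 0.67, so 0.1139 mm².
Path length: 103000 mm³ / 0.1139 mm² → 904302 mm.
Time extruding = 904302 / 74.5 = 12138.3 s.
12138.3 s = 3.37 hours.

3.37 hours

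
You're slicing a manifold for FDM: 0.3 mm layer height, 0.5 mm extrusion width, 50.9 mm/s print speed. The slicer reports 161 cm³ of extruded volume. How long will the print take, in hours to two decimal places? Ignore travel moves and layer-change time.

Extrusion cross-section = 0.3 × 0.5 = 0.15 mm².
Path length: 161000 mm³ / 0.15 mm² → 1073333.3 mm.
Extrusion time: 1073333.3 / 50.9 → 21087.1 s.
In the requested units: 21087.1 s = 5.86 hours.

5.86 hours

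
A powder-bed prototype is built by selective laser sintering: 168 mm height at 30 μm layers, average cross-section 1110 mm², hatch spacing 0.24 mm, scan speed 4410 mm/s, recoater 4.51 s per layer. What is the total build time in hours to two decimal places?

8.65 hours

Layer count = ceil(168 / 0.03) = 5600.
Scan path per layer = 1110 / 0.24, so 4625 mm.
Per-layer scan time = 4625 / 4410 = 1.0488 s.
Time per layer = 1.0488 + 4.51 = 5.5588 s.
Build time = 5600 × 5.5588 = 31129.28 s = 8.65 hours.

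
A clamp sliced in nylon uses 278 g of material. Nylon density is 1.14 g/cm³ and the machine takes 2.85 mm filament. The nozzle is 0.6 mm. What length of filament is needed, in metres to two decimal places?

Volume = 278 g / 1.14 g·cm⁻³ = 243.8596 cm³ = 243859.6 mm³.
A = π r² = π × 1.425² = 6.3794 mm².
L = V/A = 243859.6/6.3794 = 38226.1 mm → 38.23 m.

38.23 m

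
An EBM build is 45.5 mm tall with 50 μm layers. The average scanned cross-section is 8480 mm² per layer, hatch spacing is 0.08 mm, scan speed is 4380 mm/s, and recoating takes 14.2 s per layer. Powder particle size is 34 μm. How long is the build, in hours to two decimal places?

9.71 hours

Number of layers: 45.5 / 0.05 → 910 (rounded up).
Hatch length per layer = 8480 / 0.08 = 106000 mm.
Beam time per layer: 106000 / 4380 → 24.2009 s.
Time per layer = 24.2009 + 14.2 = 38.4009 s.
Total: 910 × 38.4009 s = 34944.819 s → 9.71 hours.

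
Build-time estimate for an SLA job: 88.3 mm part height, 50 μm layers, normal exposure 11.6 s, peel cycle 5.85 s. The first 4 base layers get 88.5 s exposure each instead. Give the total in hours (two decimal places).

8.65 hours

Layers = ⌈88.3/0.05⌉ = 1766.
Base layers = 4 × (88.5 + 5.85) = 377.4 s.
Regular layers: 1762 × (11.6 + 5.85) → 30746.9 s.
Total = 377.4 + 30746.9 = 31124.3 s = 8.65 hours.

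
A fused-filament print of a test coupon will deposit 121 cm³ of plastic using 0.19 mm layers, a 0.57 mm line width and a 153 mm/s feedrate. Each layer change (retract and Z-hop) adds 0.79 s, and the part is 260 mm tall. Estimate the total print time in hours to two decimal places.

Bead cross-section = 0.19 × 0.57, so 0.1083 mm².
Toolpath length = 121 cm³ / 0.1083 mm² = 121000 / 0.1083 = 1117266.9 mm.
Extrusion time: 1117266.9 / 153 → 7302.4 s.
Layer count = ceil(260 / 0.19) = 1369.
Non-print overhead = 1369 × 0.79 = 1081.51 s.
Total = 7302.4 + 1081.51 = 8383.91 s = 2.33 hours.

2.33 hours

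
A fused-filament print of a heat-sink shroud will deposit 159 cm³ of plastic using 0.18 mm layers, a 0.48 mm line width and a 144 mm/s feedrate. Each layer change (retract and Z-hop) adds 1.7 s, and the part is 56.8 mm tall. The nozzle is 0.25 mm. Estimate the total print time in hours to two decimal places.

3.70 hours

Line area = 0.18 × 0.48, so 0.0864 mm².
Path length: 159000 mm³ / 0.0864 mm² → 1840277.8 mm.
Time extruding = 1840277.8 / 144 = 12779.7 s.
Layers = ⌈56.8/0.18⌉ = 316.
Non-print overhead = 316 × 1.7, so 537.2 s.
Altogether 12779.7 + 537.2 = 13316.9 s, i.e. 3.70 hours.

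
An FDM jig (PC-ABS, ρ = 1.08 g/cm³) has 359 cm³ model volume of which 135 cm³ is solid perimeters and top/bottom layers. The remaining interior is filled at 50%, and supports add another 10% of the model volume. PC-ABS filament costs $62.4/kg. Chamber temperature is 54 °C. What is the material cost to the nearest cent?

Volume inside the shell = 359 − 135 = 224 cm³.
Infill deposited = 0.50 × 224 = 112 cm³.
Support = 0.10 × 359, so 35.9 cm³.
Deposited volume: 135 + 112 + 35.9 → 282.9 cm³.
Mass = 282.9 × 1.08 = 305.532 g.
At $62.4/kg: 305.532/1000 × 62.4 = $19.07.

$19.07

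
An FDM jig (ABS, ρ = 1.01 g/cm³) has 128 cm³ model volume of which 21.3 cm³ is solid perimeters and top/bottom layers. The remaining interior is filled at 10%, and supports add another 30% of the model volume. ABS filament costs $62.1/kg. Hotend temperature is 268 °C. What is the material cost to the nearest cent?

Infill region = 128 − 21.3 = 106.7 cm³.
Deposited infill: 0.10 × 106.7 → 10.67 cm³.
Support: 0.30 × 128 → 38.4 cm³.
Total extruded: 21.3 + 10.67 + 38.4 → 70.37 cm³.
Mass = 70.37 × 1.01 = 71.0737 g.
Cost = 71.0737 g / 1000 × $62.1/kg = $4.41.

$4.41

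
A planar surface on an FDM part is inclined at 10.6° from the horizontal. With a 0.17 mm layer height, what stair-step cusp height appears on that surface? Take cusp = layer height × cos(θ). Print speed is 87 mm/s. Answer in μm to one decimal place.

h_c = t·cos θ = 0.17 × 0.9829 = 0.167093 mm (167.1 μm).

167.1 μm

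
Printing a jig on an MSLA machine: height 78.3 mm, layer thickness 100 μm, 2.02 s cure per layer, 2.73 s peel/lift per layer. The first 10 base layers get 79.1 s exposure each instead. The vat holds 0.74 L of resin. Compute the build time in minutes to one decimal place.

Number of layers: 78.3 / 0.1 → 783 (rounded up).
Bottom layers: 10 × (79.1 + 2.73) → 818.3 s.
Regular layers: 773 × (2.02 + 2.73) → 3671.75 s.
Total = 818.3 + 3671.75 = 4490.05 s = 74.8 minutes.

74.8 minutes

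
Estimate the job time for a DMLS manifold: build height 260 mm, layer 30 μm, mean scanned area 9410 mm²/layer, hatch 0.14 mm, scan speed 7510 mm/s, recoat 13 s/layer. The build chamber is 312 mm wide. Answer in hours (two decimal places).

52.84 hours

Layer count = ceil(260 / 0.03) = 8667.
Hatch length per layer = 9410 / 0.14, so 67214.3 mm.
Scan time per layer: 67214.3 / 7510 → 8.95 s.
Layer cycle: 8.95 + 13 → 21.95 s.
Total: 8667 × 21.95 s = 190240.65 s → 52.84 hours.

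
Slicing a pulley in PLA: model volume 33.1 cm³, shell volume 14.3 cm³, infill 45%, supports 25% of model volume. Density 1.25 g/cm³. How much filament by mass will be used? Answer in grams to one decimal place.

Volume inside the shell: 33.1 − 14.3 → 18.8 cm³.
Deposited infill = 0.45 × 18.8 = 8.46 cm³.
Support = 0.25 × 33.1, so 8.275 cm³.
Deposited volume = 14.3 + 8.46 + 8.275, so 31.035 cm³.
Mass: 31.035 × 1.25 → 38.79375 g.

38.8 g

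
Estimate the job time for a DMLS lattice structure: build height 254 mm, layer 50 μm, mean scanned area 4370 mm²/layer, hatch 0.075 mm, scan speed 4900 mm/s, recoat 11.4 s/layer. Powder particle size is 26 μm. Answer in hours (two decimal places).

32.87 hours

Layer count = ceil(254 / 0.05) = 5080.
Hatch length per layer: 4370 / 0.075 → 58266.7 mm.
Scan time per layer: 58266.7 / 4900 → 11.8912 s.
Per-layer time: 11.8912 + 11.4 → 23.2912 s.
5080 layers × 23.2912 s/layer = 118319.296 s, i.e. 32.87 hours.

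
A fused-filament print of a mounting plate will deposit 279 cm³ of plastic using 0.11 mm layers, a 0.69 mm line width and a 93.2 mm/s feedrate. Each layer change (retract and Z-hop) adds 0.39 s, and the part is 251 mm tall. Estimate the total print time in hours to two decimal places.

Bead cross-section: 0.11 × 0.69 → 0.0759 mm².
Path length: 279000 mm³ / 0.0759 mm² → 3675889.3 mm.
Extrusion time = 3675889.3 / 93.2, so 39440.9 s.
Number of layers: 251 / 0.11 → 2282 (rounded up).
Z-hop total: 2282 × 0.39 → 889.98 s.
Total = 39440.9 + 889.98 = 40330.88 s = 11.20 hours.

11.20 hours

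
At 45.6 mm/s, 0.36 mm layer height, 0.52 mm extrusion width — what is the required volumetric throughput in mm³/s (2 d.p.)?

8.54

Bead cross-section: 0.36 × 0.52 → 0.1872 mm².
Q = v·A = 45.6 × 0.1872 = 8.54 mm³/s.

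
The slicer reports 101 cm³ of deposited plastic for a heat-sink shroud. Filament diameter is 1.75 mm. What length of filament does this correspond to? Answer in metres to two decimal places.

Cross-section of 1.75 mm filament: π·(1.75/2)² = 2.4053 mm².
L = 101000 mm³ / 2.4053 mm² = 41990.6 mm, i.e. 41.99 m.

41.99 m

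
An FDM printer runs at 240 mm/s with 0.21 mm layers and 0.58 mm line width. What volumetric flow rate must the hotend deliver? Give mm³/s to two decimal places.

Extrusion cross-section = 0.21 × 0.58, so 0.1218 mm².
Volumetric flow = 240 × 0.1218 = 29.23 mm³/s.

29.23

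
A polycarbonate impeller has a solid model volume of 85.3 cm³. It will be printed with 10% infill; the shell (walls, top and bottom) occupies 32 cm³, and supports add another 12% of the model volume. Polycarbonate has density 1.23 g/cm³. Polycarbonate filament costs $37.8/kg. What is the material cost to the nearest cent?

Volume inside the shell: 85.3 − 32 → 53.3 cm³.
Infill deposited = 0.10 × 53.3 = 5.33 cm³.
Support = 0.12 × 85.3, so 10.236 cm³.
Total extruded: 32 + 5.33 + 10.236 → 47.566 cm³.
Mass = 47.566 × 1.23 = 58.50618 g.
At $37.8/kg: 58.50618/1000 × 37.8 = $2.21.

$2.21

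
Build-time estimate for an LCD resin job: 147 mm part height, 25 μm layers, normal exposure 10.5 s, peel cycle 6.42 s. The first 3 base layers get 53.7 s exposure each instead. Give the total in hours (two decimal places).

Number of layers: 147 / 0.025 → 5880 (rounded up).
Base layers = 3 × (53.7 + 6.42), so 180.36 s.
Normal layers = 5877 × (10.5 + 6.42) = 99438.84 s.
Total = 180.36 + 99438.84 = 99619.2 s = 27.67 hours.

27.67 hours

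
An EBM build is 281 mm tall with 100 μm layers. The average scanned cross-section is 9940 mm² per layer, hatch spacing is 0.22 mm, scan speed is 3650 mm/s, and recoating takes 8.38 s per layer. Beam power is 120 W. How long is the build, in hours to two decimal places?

Layer count = ceil(281 / 0.1) = 2810.
Scan path per layer = 9940 / 0.22 = 45181.8 mm.
Per-layer scan time: 45181.8 / 3650 → 12.3786 s.
Per-layer time: 12.3786 + 8.38 → 20.7586 s.
Total: 2810 × 20.7586 s = 58331.666 s → 16.20 hours.

16.20 hours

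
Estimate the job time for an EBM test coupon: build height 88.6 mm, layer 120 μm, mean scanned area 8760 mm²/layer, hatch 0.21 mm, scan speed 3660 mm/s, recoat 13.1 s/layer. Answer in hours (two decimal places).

Number of layers: 88.6 / 0.12 → 739 (rounded up).
Hatch length per layer = 8760 / 0.21, so 41714.3 mm.
Scan time per layer = 41714.3 / 3660, so 11.3973 s.
Per-layer time = 11.3973 + 13.1 = 24.4973 s.
Total: 739 × 24.4973 s = 18103.5047 s → 5.03 hours.

5.03 hours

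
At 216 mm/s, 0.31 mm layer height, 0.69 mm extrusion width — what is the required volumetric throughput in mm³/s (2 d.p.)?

46.20

Bead cross-section = 0.31 × 0.69 = 0.2139 mm².
Volumetric flow = 216 × 0.2139 = 46.20 mm³/s.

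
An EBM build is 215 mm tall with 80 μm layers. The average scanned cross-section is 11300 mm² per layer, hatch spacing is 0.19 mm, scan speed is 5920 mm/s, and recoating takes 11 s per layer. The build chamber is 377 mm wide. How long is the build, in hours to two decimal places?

Layer count = ceil(215 / 0.08) = 2688.
Hatch length per layer: 11300 / 0.19 → 59473.7 mm.
Beam time per layer = 59473.7 / 5920, so 10.0462 s.
Per-layer time: 10.0462 + 11 → 21.0462 s.
Total: 2688 × 21.0462 s = 56572.1856 s → 15.71 hours.

15.71 hours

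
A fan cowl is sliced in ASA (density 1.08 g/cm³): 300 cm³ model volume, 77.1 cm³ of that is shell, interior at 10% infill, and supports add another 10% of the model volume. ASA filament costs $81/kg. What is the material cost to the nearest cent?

$11.32

Infill region = 300 − 77.1, so 222.9 cm³.
Infill volume = 0.10 × 222.9 = 22.29 cm³.
Support = 0.10 × 300 = 30 cm³.
Total printed volume = 77.1 + 22.29 + 30 = 129.39 cm³.
Mass = 129.39 × 1.08, so 139.7412 g.
At $81/kg: 139.7412/1000 × 81 = $11.32.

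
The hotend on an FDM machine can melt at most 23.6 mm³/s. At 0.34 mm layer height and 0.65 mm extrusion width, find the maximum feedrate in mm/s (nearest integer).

Bead cross-section = 0.34 × 0.65, so 0.221 mm².
Max speed = 23.6 / 0.221 = 106.79 ≈ 107 mm/s.

107 mm/s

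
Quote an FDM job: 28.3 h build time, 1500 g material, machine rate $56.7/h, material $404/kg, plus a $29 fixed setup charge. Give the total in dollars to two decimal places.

Time charge = 56.7 × 28.3, so $1604.61.
Material charge = 404 × 1500/1000, so $606.00.
Total = 1604.61 + 606.00 + 29 = $2239.61.

$2239.61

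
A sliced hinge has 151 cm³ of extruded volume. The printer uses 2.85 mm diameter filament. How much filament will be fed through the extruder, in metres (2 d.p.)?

A = π r² = π × 1.425² = 6.3794 mm².
L = 151000 mm³ / 6.3794 mm² = 23669.94 mm, i.e. 23.67 m.

23.67 m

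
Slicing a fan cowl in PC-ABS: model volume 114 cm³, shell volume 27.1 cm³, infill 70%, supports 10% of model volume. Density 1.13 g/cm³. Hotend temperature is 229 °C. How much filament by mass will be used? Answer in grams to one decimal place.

Volume inside the shell = 114 − 27.1 = 86.9 cm³.
Infill deposited = 0.70 × 86.9, so 60.83 cm³.
Support: 0.10 × 114 → 11.4 cm³.
Total printed volume = 27.1 + 60.83 + 11.4, so 99.33 cm³.
Mass = 99.33 × 1.13 = 112.2429 g.

112.2 g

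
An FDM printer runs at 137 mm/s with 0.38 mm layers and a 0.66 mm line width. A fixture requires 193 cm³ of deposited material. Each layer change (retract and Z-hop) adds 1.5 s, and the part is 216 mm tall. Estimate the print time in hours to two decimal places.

Extrusion cross-section = 0.38 × 0.66, so 0.2508 mm².
Total extruded path = 193000/0.2508 = 769537.5 mm.
Extrusion time: 769537.5 / 137 → 5617.1 s.
Number of layers: 216 / 0.38 → 569 (rounded up).
Non-print overhead: 569 × 1.5 → 853.5 s.
Total = 5617.1 + 853.5 = 6470.6 s = 1.80 hours.

1.80 hours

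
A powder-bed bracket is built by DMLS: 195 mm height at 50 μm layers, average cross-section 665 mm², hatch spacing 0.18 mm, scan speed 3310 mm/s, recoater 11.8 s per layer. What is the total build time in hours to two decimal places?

Layers = ⌈195/0.05⌉ = 3900.
Per-layer scan distance: 665 / 0.18 → 3694.4 mm.
Scan time per layer: 3694.4 / 3310 → 1.1161 s.
Per-layer time = 1.1161 + 11.8, so 12.9161 s.
Total: 3900 × 12.9161 s = 50372.79 s → 13.99 hours.

13.99 hours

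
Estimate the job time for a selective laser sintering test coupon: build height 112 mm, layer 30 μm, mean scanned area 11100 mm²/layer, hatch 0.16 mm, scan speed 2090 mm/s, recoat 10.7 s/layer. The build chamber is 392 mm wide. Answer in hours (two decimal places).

45.53 hours

Layer count = ceil(112 / 0.03) = 3734.
Scan path per layer: 11100 / 0.16 → 69375 mm.
Laser time per layer = 69375 / 2090, so 33.1938 s.
Per-layer time = 33.1938 + 10.7 = 43.8938 s.
3734 layers × 43.8938 s/layer = 163899.4492 s, i.e. 45.53 hours.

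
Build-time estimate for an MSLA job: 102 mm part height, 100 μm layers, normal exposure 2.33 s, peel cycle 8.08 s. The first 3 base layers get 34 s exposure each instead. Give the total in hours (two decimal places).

Layer count = ceil(102 / 0.1) = 1020.
Base layers: 3 × (34 + 8.08) → 126.24 s.
Regular layers = 1017 × (2.33 + 8.08), so 10586.97 s.
Sum: 126.24 + 10586.97 = 10713.21 s → 2.98 hours.

2.98 hours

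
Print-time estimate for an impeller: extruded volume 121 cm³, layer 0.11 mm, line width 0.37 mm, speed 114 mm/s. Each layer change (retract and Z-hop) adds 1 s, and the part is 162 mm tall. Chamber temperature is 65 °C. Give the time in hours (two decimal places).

Extrusion cross-section = 0.11 × 0.37, so 0.0407 mm².
Toolpath length = 121 cm³ / 0.0407 mm² = 121000 / 0.0407 = 2972973 mm.
Extrusion time = 2972973 / 114 = 26078.7 s.
Layers = ⌈162/0.11⌉ = 1473.
Z-hop total = 1473 × 1 = 1473 s.
Altogether 26078.7 + 1473 = 27551.7 s, i.e. 7.65 hours.

7.65 hours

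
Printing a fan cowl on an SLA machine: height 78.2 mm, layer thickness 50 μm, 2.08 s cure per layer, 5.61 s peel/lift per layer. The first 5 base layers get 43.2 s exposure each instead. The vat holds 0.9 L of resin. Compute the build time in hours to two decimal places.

3.40 hours

Layers = ⌈78.2/0.05⌉ = 1564.
Base layers: 5 × (43.2 + 5.61) → 244.05 s.
Normal layers = 1559 × (2.08 + 5.61) = 11988.71 s.
Sum: 244.05 + 11988.71 = 12232.76 s → 3.40 hours.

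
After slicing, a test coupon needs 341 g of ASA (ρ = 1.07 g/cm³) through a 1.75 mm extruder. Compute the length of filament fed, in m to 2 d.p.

Volume = 341 g / 1.07 g·cm⁻³ = 318.6916 cm³ = 318691.6 mm³.
Filament cross-section = π × (1.75/2)² = 2.4053 mm².
L = V/A = 318691.6/2.4053 = 132495.57 mm → 132.50 m.

132.50 m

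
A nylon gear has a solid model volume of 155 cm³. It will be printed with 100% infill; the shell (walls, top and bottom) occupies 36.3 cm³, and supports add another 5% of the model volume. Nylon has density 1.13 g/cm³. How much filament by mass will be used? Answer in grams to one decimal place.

183.9 g

Volume inside the shell = 155 − 36.3 = 118.7 cm³.
Infill volume: 1.00 × 118.7 → 118.7 cm³.
Support: 0.05 × 155 → 7.75 cm³.
Total printed volume = 36.3 + 118.7 + 7.75, so 162.75 cm³.
Mass = 162.75 × 1.13 = 183.9075 g.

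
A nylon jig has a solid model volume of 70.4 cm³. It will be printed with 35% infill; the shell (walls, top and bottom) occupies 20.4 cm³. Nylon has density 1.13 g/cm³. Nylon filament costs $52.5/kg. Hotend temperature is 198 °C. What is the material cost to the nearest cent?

Volume inside the shell: 70.4 − 20.4 → 50 cm³.
Infill deposited: 0.35 × 50 → 17.5 cm³.
Deposited volume = 20.4 + 17.5, so 37.9 cm³.
Mass = 37.9 × 1.13, so 42.827 g.
Cost = 42.827 g / 1000 × $52.5/kg = $2.25.

$2.25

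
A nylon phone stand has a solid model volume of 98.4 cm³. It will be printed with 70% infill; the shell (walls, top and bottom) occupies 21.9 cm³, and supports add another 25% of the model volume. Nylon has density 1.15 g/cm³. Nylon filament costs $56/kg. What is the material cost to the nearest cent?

$6.44

Infill region: 98.4 − 21.9 → 76.5 cm³.
Infill deposited: 0.70 × 76.5 → 53.55 cm³.
Support = 0.25 × 98.4 = 24.6 cm³.
Total extruded = 21.9 + 53.55 + 24.6, so 100.05 cm³.
Mass = 100.05 × 1.15, so 115.0575 g.
At $56/kg: 115.0575/1000 × 56 = $6.44.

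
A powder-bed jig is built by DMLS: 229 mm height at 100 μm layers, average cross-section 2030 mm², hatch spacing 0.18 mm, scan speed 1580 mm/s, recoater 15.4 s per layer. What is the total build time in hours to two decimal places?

14.34 hours

Number of layers: 229 / 0.1 → 2290 (rounded up).
Hatch length per layer = 2030 / 0.18 = 11277.8 mm.
Laser time per layer: 11277.8 / 1580 → 7.1378 s.
Per-layer time = 7.1378 + 15.4 = 22.5378 s.
Total: 2290 × 22.5378 s = 51611.562 s → 14.34 hours.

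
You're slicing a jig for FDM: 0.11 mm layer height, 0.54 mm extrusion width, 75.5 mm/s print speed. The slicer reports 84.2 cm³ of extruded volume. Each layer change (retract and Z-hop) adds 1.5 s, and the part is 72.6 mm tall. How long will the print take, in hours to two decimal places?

Line area: 0.11 × 0.54 → 0.0594 mm².
Total extruded path = 84200/0.0594 = 1417508.4 mm.
Time extruding: 1417508.4 / 75.5 → 18774.9 s.
Layer count = ceil(72.6 / 0.11) = 660.
Non-print overhead = 660 × 1.5, so 990 s.
Total = 18774.9 + 990 = 19764.9 s = 5.49 hours.

5.49 hours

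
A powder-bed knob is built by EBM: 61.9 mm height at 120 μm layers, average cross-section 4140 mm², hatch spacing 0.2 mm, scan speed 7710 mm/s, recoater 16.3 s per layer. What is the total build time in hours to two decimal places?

2.72 hours

Layers = ⌈61.9/0.12⌉ = 516.
Hatch length per layer: 4140 / 0.2 → 20700 mm.
Beam time per layer: 20700 / 7710 → 2.6848 s.
Time per layer = 2.6848 + 16.3, so 18.9848 s.
Total: 516 × 18.9848 s = 9796.1568 s → 2.72 hours.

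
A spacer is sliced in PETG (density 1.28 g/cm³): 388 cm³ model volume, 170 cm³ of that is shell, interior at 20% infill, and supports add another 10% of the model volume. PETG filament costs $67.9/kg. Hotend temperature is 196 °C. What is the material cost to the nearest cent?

$21.94

Infill region: 388 − 170 → 218 cm³.
Infill deposited = 0.20 × 218 = 43.6 cm³.
Support = 0.10 × 388 = 38.8 cm³.
Deposited volume = 170 + 43.6 + 38.8, so 252.4 cm³.
Mass = 252.4 × 1.28 = 323.072 g.
At $67.9/kg: 323.072/1000 × 67.9 = $21.94.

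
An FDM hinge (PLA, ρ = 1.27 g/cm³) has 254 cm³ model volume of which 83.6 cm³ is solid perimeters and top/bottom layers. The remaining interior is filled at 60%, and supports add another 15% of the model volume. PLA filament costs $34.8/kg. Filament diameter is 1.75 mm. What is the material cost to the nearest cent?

$9.90

Volume inside the shell: 254 − 83.6 → 170.4 cm³.
Deposited infill: 0.60 × 170.4 → 102.24 cm³.
Support = 0.15 × 254 = 38.1 cm³.
Total extruded = 83.6 + 102.24 + 38.1 = 223.94 cm³.
Mass = 223.94 × 1.27, so 284.4038 g.
Cost = 284.4038 g / 1000 × $34.8/kg = $9.90.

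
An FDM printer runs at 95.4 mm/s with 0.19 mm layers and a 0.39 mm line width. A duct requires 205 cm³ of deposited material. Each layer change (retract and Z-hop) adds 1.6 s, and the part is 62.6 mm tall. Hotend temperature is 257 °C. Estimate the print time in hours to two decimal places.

8.20 hours

Bead cross-section = 0.19 × 0.39 = 0.0741 mm².
Total extruded path = 205000/0.0741 = 2766531.7 mm.
Time extruding = 2766531.7 / 95.4, so 28999.3 s.
Layers = ⌈62.6/0.19⌉ = 330.
Z-hop total: 330 × 1.6 → 528 s.
Total = 28999.3 + 528 = 29527.3 s = 8.20 hours.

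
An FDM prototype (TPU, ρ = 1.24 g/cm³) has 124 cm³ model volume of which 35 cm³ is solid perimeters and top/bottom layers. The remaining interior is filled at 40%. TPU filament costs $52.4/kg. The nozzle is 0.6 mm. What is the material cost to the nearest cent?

Volume inside the shell = 124 − 35 = 89 cm³.
Infill volume = 0.40 × 89 = 35.6 cm³.
Total printed volume = 35 + 35.6, so 70.6 cm³.
Mass = 70.6 × 1.24, so 87.544 g.
Cost = 87.544 g / 1000 × $52.4/kg = $4.59.

$4.59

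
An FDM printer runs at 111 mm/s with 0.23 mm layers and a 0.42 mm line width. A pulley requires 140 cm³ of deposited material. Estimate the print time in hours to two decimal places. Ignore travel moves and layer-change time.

Bead cross-section: 0.23 × 0.42 → 0.0966 mm².
Toolpath length = 140 cm³ / 0.0966 mm² = 140000 / 0.0966 = 1449275.4 mm.
Time extruding = 1449275.4 / 111, so 13056.5 s.
In the requested units: 13056.5 s = 3.63 hours.

3.63 hours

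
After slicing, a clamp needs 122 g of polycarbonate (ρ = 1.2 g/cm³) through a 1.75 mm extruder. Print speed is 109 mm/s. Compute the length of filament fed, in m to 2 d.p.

42.27 m

Extruded volume: 122/1.2 = 101.6667 cm³ (101666.7 mm³).
A = π r² = π × 0.875² = 2.4053 mm².
Length = 101666.7 / 2.4053 = 42267.78 mm = 42.27 m.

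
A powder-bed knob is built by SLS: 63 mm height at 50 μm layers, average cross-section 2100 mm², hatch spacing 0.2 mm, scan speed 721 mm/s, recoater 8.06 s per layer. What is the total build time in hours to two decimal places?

Layers = ⌈63/0.05⌉ = 1260.
Scan path per layer = 2100 / 0.2 = 10500 mm.
Scan time per layer: 10500 / 721 → 14.5631 s.
Per-layer time = 14.5631 + 8.06 = 22.6231 s.
Build time = 1260 × 22.6231 = 28505.106 s = 7.92 hours.

7.92 hours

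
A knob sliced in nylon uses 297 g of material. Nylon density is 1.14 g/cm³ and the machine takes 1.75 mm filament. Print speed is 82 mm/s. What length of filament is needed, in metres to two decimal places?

Extruded volume: 297/1.14 = 260.5263 cm³ (260526.3 mm³).
Filament cross-section = π × (1.75/2)² = 2.4053 mm².
Length = 260526.3 / 2.4053 = 108313.43 mm = 108.31 m.

108.31 m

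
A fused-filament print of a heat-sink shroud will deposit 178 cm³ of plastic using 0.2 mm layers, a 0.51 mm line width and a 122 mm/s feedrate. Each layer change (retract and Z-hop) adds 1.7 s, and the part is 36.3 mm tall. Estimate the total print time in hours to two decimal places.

4.06 hours

Bead cross-section = 0.2 × 0.51 = 0.102 mm².
Path length: 178000 mm³ / 0.102 mm² → 1745098 mm.
Print-move time = 1745098 / 122, so 14304.1 s.
Layers = ⌈36.3/0.2⌉ = 182.
Z-hop total = 182 × 1.7, so 309.4 s.
Total = 14304.1 + 309.4 = 14613.5 s = 4.06 hours.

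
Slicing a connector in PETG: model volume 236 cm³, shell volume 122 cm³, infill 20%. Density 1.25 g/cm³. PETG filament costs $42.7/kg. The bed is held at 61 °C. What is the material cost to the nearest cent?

$7.73

Interior volume = 236 − 122 = 114 cm³.
Infill volume: 0.20 × 114 → 22.8 cm³.
Total printed volume: 122 + 22.8 → 144.8 cm³.
Mass = 144.8 × 1.25, so 181 g.
Cost = 181 g / 1000 × $42.7/kg = $7.73.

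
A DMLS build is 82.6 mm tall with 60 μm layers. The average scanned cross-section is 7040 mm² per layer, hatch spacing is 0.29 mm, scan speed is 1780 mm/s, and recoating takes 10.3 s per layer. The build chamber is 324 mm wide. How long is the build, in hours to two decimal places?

9.16 hours

Layers = ⌈82.6/0.06⌉ = 1377.
Scan path per layer: 7040 / 0.29 → 24275.9 mm.
Per-layer scan time = 24275.9 / 1780 = 13.6381 s.
Layer cycle = 13.6381 + 10.3 = 23.9381 s.
1377 layers × 23.9381 s/layer = 32962.7637 s, i.e. 9.16 hours.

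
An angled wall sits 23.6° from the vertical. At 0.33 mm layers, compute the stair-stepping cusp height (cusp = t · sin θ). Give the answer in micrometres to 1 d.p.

132.1 μm

sin(23.6°) = 0.4003, so cusp = 0.33 × 0.4003 = 0.132099 mm → 132.1 μm.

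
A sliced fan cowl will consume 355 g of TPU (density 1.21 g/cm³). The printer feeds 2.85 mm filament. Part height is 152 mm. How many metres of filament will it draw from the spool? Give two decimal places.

45.99 m

Extruded volume: 355/1.21 = 293.3884 cm³ (293388.4 mm³).
Cross-section of 2.85 mm filament: π·(2.85/2)² = 6.3794 mm².
L = V/A = 293388.4/6.3794 = 45989.97 mm → 45.99 m.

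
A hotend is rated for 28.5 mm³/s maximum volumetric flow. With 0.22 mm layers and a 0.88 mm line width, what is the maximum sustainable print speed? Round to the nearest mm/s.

147 mm/s

Extrusion cross-section = 0.22 × 0.88 = 0.1936 mm².
Max speed = 28.5 / 0.1936 = 147.21 ≈ 147 mm/s.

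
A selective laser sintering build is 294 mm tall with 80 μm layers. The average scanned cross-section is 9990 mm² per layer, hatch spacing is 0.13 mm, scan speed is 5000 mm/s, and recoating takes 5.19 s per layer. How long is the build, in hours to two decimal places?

Number of layers: 294 / 0.08 → 3675 (rounded up).
Scan path per layer = 9990 / 0.13, so 76846.2 mm.
Scan time per layer = 76846.2 / 5000, so 15.3692 s.
Layer cycle = 15.3692 + 5.19, so 20.5592 s.
Total: 3675 × 20.5592 s = 75555.06 s → 20.99 hours.

20.99 hours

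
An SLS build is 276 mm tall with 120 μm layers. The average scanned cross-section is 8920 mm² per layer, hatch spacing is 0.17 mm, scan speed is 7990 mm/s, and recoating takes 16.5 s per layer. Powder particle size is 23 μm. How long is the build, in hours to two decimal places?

14.74 hours

Layer count = ceil(276 / 0.12) = 2300.
Scan path per layer = 8920 / 0.17, so 52470.6 mm.
Scan time per layer = 52470.6 / 7990, so 6.567 s.
Per-layer time = 6.567 + 16.5 = 23.067 s.
2300 layers × 23.067 s/layer = 53054.1 s, i.e. 14.74 hours.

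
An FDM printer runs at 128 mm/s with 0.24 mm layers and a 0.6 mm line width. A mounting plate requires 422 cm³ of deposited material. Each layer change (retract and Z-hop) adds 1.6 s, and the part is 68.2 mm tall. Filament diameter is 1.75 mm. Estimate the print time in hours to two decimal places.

Extrusion cross-section = 0.24 × 0.6, so 0.144 mm².
Total extruded path = 422000/0.144 = 2930555.6 mm.
Time extruding = 2930555.6 / 128 = 22895 s.
Number of layers: 68.2 / 0.24 → 285 (rounded up).
Layer-change overhead = 285 × 1.6 = 456 s.
Total = 22895 + 456 = 23351 s = 6.49 hours.

6.49 hours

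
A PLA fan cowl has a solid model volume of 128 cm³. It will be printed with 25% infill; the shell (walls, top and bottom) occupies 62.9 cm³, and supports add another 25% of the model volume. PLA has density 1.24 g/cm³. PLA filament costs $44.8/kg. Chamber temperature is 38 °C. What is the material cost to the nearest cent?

$6.18

Volume inside the shell = 128 − 62.9, so 65.1 cm³.
Infill volume: 0.25 × 65.1 → 16.275 cm³.
Support = 0.25 × 128, so 32 cm³.
Total printed volume: 62.9 + 16.275 + 32 → 111.175 cm³.
Mass = 111.175 × 1.24, so 137.857 g.
Cost = 137.857 g / 1000 × $44.8/kg = $6.18.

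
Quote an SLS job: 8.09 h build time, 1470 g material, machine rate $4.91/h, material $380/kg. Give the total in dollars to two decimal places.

Machine cost = 4.91 × 8.09, so $39.7219.
Feedstock cost: 380 × 1470/1000 → $558.60.
Job cost: 39.7219 + 558.60 = 598.3219 ≈ $598.32.

$598.32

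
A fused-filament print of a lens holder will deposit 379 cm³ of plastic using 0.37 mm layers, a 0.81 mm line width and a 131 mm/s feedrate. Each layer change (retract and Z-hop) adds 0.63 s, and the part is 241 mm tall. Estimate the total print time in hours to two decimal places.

2.80 hours

Bead cross-section = 0.37 × 0.81 = 0.2997 mm².
Toolpath length = 379 cm³ / 0.2997 mm² = 379000 / 0.2997 = 1264597.9 mm.
Extrusion time = 1264597.9 / 131, so 9653.4 s.
Number of layers: 241 / 0.37 → 652 (rounded up).
Z-hop total = 652 × 0.63 = 410.76 s.
Altogether 9653.4 + 410.76 = 10064.16 s, i.e. 2.80 hours.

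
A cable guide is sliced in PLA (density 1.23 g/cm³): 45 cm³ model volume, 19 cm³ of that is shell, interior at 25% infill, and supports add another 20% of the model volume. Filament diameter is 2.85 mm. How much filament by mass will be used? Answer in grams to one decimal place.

42.4 g

Infill region: 45 − 19 → 26 cm³.
Infill deposited: 0.25 × 26 → 6.5 cm³.
Support = 0.20 × 45 = 9 cm³.
Total printed volume: 19 + 6.5 + 9 → 34.5 cm³.
Mass = 34.5 × 1.23 = 42.435 g.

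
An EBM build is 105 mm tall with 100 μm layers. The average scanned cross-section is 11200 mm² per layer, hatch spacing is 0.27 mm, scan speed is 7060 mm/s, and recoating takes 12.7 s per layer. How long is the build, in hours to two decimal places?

Layers = ⌈105/0.1⌉ = 1050.
Hatch length per layer = 11200 / 0.27, so 41481.5 mm.
Per-layer scan time = 41481.5 / 7060, so 5.8756 s.
Layer cycle = 5.8756 + 12.7, so 18.5756 s.
Build time = 1050 × 18.5756 = 19504.38 s = 5.42 hours.

5.42 hours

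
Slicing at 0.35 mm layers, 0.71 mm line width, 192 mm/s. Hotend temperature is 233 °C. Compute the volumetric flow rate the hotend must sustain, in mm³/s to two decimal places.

Extrusion cross-section: 0.35 × 0.71 → 0.2485 mm².
Volumetric flow = 192 × 0.2485 = 47.71 mm³/s.

47.71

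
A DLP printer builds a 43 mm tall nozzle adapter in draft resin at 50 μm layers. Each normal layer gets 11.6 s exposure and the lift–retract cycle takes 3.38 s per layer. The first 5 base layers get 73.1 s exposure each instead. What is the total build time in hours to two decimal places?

3.66 hours

Number of layers: 43 / 0.05 → 860 (rounded up).
Bottom layers = 5 × (73.1 + 3.38), so 382.4 s.
Regular layers: 855 × (11.6 + 3.38) → 12807.9 s.
Total = 382.4 + 12807.9 = 13190.3 s = 3.66 hours.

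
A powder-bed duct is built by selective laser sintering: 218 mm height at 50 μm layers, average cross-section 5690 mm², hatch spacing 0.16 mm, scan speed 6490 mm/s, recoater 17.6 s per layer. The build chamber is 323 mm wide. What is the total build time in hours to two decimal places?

27.95 hours

Number of layers: 218 / 0.05 → 4360 (rounded up).
Per-layer scan distance = 5690 / 0.16, so 35562.5 mm.
Per-layer scan time: 35562.5 / 6490 → 5.4796 s.
Time per layer = 5.4796 + 17.6 = 23.0796 s.
4360 layers × 23.0796 s/layer = 100627.056 s, i.e. 27.95 hours.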